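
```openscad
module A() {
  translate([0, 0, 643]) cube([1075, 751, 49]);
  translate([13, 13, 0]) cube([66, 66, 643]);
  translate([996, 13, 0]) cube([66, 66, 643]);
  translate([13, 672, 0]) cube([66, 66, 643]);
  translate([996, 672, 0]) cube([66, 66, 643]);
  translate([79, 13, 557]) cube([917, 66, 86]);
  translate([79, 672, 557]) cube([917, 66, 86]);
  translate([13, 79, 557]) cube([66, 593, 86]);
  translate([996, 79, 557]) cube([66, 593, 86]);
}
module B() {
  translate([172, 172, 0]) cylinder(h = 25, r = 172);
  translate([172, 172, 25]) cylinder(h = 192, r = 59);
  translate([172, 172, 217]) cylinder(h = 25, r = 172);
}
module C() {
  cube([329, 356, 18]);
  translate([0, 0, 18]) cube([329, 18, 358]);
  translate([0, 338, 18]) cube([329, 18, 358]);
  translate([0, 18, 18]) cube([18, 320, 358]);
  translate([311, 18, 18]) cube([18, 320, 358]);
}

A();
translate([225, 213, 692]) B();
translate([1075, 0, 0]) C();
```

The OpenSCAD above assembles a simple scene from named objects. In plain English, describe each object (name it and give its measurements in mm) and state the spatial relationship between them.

A is a table: top 1075 mm (x) × 751 mm (y), 49 mm thick, upper face at z = 692 mm, on four 66×66 mm square legs, each inset 13 mm from the nearest pair of top edges, running from z = 0 to the bottom of the top. Four apron rails, 66 mm thick and 86 mm tall, run between adjacent legs with their top edges flush with the underside of the top and their outer faces flush with the legs' outer faces.

B is a spool: two coaxial disc flanges of radius 172 mm and thickness 25 mm, joined by a core cylinder of radius 59 mm and height 192 mm. The lower flange rests on z = 0 and the three cylinders share a vertical axis.

C is an open-topped rectangular box: outside dimensions 329×356×376 mm, with a uniform wall and base thickness of 18 mm. The base is a full 329×356 slab on the floor; four walls sit on top of the base. The front and back walls (the −y and +y sides) span the full width; the two side walls fit between them.

The spool is on top of the table. The open box is against the table's +x side, with their −y faces flush.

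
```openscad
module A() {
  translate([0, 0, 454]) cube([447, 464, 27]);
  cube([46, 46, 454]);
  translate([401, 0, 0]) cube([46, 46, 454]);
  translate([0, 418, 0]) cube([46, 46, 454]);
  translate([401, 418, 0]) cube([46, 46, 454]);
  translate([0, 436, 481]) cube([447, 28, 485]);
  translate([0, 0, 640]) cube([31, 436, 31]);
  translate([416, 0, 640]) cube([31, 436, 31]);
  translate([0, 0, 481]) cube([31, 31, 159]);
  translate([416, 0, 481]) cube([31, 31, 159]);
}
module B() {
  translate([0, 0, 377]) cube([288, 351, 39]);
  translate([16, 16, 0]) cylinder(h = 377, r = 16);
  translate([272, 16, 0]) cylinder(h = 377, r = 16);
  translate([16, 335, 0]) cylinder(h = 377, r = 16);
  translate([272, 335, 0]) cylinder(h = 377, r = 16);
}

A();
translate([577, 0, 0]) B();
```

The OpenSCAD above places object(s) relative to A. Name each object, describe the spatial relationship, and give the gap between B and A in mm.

A is a chair. B is a stool. The stool is on the floor beside the chair on its +x side. The gap between the stool and the chair is 130 mm.

The stool's nearest face is 130 mm from the chair's +x face.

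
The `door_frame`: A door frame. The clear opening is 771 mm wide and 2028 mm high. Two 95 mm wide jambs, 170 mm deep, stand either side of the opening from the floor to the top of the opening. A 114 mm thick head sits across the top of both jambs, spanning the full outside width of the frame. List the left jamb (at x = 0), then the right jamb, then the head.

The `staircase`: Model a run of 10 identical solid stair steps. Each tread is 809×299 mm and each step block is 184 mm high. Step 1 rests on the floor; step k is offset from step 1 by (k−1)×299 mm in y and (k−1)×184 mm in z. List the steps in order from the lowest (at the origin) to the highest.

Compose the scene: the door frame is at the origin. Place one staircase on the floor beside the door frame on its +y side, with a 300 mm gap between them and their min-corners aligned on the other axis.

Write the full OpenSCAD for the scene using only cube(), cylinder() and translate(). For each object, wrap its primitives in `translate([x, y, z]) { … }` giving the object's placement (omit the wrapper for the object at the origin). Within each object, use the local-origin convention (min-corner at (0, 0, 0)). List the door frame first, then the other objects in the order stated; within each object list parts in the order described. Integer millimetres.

cube([95, 170, 2028]);
translate([866, 0, 0]) cube([95, 170, 2028]);
translate([0, 0, 2028]) cube([961, 170, 114]);
translate([0, 470, 0]) {
  cube([809, 299, 184]);
  translate([0, 299, 184]) cube([809, 299, 184]);
  translate([0, 598, 368]) cube([809, 299, 184]);
  translate([0, 897, 552]) cube([809, 299, 184]);
  translate([0, 1196, 736]) cube([809, 299, 184]);
  translate([0, 1495, 920]) cube([809, 299, 184]);
  translate([0, 1794, 1104]) cube([809, 299, 184]);
  translate([0, 2093, 1288]) cube([809, 299, 184]);
  translate([0, 2392, 1472]) cube([809, 299, 184]);
  translate([0, 2691, 1656]) cube([809, 299, 184]);
}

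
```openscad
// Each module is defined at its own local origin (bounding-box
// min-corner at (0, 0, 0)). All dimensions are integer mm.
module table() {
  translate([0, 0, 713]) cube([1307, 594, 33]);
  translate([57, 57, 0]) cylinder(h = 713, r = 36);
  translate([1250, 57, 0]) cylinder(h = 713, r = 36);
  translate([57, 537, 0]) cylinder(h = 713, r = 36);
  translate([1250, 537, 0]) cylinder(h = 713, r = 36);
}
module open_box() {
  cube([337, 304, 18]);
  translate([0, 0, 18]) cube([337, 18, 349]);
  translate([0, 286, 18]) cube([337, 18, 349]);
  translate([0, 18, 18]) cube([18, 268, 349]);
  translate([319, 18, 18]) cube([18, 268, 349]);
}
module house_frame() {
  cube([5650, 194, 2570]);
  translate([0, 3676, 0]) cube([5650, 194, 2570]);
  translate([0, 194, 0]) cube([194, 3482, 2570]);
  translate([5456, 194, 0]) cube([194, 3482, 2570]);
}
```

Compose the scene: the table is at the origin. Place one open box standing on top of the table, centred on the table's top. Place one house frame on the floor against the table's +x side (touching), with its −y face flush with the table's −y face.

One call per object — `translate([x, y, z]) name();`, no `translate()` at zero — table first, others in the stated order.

table();
translate([485, 145, 746]) open_box();
translate([1307, 0, 0]) house_frame();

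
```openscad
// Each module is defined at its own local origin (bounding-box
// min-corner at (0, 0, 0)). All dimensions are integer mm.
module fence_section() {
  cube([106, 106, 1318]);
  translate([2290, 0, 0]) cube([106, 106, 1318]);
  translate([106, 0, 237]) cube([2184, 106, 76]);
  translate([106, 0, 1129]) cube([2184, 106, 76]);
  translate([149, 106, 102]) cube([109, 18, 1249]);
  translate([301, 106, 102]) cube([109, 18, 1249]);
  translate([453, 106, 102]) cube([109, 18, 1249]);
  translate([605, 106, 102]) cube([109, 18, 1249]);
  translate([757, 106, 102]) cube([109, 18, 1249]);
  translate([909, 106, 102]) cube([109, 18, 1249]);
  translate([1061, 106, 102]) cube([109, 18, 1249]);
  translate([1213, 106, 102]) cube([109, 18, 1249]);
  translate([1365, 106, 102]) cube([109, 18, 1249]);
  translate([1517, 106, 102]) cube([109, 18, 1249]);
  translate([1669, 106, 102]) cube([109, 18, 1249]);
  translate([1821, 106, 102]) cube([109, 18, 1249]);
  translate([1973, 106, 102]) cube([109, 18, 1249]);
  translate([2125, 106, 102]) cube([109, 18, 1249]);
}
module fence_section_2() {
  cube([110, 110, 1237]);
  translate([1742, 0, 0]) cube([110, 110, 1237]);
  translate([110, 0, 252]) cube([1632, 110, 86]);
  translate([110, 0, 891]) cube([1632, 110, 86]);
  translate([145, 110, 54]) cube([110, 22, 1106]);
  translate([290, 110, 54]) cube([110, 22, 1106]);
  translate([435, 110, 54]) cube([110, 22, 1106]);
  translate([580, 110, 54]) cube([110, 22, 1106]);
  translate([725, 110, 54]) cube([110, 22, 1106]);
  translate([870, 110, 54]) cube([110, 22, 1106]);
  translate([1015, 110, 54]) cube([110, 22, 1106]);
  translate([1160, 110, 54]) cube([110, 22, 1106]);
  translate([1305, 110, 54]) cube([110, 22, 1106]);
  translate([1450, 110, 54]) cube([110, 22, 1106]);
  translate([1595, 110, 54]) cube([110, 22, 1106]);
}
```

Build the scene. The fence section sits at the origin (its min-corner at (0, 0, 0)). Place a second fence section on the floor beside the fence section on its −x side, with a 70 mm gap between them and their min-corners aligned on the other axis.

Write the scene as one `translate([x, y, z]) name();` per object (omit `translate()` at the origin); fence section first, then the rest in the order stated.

fence_section();
translate([-1922, 0, 0]) fence_section_2();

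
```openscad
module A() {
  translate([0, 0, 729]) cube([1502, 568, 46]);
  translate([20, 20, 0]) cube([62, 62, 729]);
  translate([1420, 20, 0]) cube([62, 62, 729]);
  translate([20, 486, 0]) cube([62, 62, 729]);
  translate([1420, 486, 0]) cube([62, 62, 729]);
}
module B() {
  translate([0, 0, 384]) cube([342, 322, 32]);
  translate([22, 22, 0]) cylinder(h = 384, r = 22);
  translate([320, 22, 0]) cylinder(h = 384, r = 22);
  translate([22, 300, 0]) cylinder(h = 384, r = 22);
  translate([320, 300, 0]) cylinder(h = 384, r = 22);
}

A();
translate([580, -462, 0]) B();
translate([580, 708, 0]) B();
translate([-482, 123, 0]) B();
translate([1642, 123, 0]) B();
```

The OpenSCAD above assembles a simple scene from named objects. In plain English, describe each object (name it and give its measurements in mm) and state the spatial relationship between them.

A is a table: top 1502 mm (x) × 568 mm (y), 46 mm thick, upper face at z = 775 mm, on four 62×62 mm square legs, each inset 20 mm from the nearest pair of top edges, running from z = 0 to the bottom of the top.

B is a simple wooden stool: a rectangular seat 342 mm (x) by 322 mm (y), 32 mm thick, top face at z = 416 mm, on four round legs, each 44 mm in diameter. The legs rest on z = 0, each leg's axis is inset half a diameter from the nearest pair of seat edges (so the leg's bounding box is flush with the corner).

Four stools sit around the table at the −y, +y, −x, +x sides.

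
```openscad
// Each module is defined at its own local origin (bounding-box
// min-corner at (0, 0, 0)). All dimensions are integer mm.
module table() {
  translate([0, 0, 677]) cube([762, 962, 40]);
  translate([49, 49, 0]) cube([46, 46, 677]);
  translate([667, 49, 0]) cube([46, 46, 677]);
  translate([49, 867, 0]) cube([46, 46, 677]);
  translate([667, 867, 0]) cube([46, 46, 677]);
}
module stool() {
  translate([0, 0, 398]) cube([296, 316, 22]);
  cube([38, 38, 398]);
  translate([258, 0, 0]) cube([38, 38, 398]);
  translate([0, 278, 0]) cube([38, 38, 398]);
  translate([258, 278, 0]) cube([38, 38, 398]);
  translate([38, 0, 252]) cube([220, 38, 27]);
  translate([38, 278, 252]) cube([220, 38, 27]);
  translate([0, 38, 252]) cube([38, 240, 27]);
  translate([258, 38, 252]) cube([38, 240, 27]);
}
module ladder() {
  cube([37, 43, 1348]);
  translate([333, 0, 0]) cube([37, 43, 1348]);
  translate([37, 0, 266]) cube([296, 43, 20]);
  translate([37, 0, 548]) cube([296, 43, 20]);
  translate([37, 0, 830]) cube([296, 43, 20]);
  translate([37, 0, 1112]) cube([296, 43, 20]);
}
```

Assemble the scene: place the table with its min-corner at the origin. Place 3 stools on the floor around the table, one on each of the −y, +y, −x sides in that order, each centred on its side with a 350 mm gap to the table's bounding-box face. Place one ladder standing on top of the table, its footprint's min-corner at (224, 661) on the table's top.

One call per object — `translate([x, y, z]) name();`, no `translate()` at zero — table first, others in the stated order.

table();
translate([233, -666, 0]) stool();
translate([233, 1312, 0]) stool();
translate([-646, 323, 0]) stool();
translate([224, 661, 717]) ladder();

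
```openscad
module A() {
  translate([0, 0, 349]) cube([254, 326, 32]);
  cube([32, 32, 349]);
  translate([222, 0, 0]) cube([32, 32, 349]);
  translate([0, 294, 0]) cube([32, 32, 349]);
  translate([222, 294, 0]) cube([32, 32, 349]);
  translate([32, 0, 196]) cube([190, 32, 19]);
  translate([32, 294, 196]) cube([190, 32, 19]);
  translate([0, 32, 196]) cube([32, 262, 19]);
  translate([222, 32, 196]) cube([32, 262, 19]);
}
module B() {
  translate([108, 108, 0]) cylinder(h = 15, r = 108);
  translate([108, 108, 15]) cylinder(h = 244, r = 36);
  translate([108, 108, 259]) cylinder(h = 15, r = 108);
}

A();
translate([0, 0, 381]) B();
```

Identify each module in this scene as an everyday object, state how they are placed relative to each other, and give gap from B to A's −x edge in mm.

The spool's min-x is at 0; the stool's min-x is 0; gap = 0 mm.

A is a stool. B is a spool. The spool is on top of the stool. The gap from the spool to the stool's −x edge is 0 mm.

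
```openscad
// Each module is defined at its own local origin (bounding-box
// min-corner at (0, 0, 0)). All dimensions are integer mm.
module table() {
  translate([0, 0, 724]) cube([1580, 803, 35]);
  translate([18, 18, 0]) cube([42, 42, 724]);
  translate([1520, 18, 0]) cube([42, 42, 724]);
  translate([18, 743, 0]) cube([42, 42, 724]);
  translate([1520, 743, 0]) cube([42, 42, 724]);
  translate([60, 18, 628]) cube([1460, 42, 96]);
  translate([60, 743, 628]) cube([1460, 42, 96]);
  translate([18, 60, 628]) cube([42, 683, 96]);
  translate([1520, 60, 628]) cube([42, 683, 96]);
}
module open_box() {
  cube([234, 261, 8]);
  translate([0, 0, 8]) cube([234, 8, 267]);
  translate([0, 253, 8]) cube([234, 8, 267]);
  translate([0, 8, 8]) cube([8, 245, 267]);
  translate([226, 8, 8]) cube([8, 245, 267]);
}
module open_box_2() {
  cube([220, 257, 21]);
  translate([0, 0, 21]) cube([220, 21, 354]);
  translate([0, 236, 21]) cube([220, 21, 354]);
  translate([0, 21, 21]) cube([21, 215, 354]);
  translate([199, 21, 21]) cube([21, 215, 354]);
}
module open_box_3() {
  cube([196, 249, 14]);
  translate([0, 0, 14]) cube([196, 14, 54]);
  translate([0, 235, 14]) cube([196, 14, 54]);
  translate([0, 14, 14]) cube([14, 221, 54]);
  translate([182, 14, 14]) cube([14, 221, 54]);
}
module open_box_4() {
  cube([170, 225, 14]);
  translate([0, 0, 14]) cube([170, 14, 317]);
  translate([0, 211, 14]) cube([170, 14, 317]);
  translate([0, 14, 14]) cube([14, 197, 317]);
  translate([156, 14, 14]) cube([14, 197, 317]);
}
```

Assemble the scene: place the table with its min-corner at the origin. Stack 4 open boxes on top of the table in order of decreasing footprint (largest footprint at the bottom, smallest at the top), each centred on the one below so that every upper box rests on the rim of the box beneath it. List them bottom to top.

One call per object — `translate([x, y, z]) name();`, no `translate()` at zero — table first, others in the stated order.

table();
translate([673, 271, 759]) open_box();
translate([680, 273, 1034]) open_box_2();
translate([692, 277, 1409]) open_box_3();
translate([705, 289, 1477]) open_box_4();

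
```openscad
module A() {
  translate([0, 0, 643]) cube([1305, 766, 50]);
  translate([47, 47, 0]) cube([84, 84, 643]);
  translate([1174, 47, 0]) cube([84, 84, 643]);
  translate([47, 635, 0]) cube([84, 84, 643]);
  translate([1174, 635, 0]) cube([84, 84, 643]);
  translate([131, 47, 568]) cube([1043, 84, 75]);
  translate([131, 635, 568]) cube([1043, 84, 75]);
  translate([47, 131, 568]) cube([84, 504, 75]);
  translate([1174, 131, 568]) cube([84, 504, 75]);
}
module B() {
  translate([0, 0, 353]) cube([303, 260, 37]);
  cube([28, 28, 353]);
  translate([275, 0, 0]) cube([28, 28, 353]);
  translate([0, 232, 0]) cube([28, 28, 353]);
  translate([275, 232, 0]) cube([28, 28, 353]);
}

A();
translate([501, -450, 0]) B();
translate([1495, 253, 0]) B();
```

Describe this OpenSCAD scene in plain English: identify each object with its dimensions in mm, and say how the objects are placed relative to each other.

A is a rectangular dining table. The top is 1305×766×50 mm with its upper surface at z = 693 mm. It stands on four 84×84 mm square legs, each inset 47 mm from the nearest pair of top edges, running from the floor to the underside of the top. Four apron rails, 84 mm thick and 75 mm tall, run between adjacent legs with their top edges flush with the underside of the top and their outer faces flush with the legs' outer faces.

B is a four-legged stool. The seat is a 303×260×37 mm slab whose top surface is at z = 390 mm; four square legs, each 28×28 mm in cross-section, run from the floor (z = 0) to the underside of the seat, each flush with a corner of the seat.

Two stools sit around the table at the −y, +x sides.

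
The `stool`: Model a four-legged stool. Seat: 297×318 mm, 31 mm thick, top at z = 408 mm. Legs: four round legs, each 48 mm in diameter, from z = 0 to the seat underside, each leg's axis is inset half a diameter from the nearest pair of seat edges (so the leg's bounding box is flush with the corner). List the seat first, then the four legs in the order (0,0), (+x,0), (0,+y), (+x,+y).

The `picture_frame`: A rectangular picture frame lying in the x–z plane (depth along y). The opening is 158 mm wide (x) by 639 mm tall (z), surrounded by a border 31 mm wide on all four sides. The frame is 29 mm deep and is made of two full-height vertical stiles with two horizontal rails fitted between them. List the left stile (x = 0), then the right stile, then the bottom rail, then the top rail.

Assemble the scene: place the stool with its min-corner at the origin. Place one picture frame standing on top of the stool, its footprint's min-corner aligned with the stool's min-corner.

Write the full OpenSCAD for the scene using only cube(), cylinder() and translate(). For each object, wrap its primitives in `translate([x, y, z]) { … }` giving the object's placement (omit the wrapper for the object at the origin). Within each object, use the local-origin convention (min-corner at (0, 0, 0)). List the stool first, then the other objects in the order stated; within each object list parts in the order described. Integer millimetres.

translate([0, 0, 377]) cube([297, 318, 31]);
translate([24, 24, 0]) cylinder(h = 377, r = 24);
translate([273, 24, 0]) cylinder(h = 377, r = 24);
translate([24, 294, 0]) cylinder(h = 377, r = 24);
translate([273, 294, 0]) cylinder(h = 377, r = 24);
translate([0, 0, 408]) {
  cube([31, 29, 701]);
  translate([189, 0, 0]) cube([31, 29, 701]);
  translate([31, 0, 0]) cube([158, 29, 31]);
  translate([31, 0, 670]) cube([158, 29, 31]);
}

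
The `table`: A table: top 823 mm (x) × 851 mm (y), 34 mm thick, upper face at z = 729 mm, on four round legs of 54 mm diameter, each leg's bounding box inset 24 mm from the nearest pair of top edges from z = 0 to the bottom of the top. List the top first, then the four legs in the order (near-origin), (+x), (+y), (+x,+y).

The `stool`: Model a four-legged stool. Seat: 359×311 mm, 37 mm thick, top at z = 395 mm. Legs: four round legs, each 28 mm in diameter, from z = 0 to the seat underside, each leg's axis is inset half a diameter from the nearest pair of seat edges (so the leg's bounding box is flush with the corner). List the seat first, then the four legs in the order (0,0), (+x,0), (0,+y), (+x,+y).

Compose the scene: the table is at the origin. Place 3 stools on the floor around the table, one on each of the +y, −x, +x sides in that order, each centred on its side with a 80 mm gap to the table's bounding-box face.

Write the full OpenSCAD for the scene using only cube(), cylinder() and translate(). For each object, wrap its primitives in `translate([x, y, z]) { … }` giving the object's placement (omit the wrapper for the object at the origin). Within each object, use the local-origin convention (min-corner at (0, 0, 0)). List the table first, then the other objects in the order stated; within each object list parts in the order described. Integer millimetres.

translate([0, 0, 695]) cube([823, 851, 34]);
translate([51, 51, 0]) cylinder(h = 695, r = 27);
translate([772, 51, 0]) cylinder(h = 695, r = 27);
translate([51, 800, 0]) cylinder(h = 695, r = 27);
translate([772, 800, 0]) cylinder(h = 695, r = 27);
translate([232, 931, 0]) {
  translate([0, 0, 358]) cube([359, 311, 37]);
  translate([14, 14, 0]) cylinder(h = 358, r = 14);
  translate([345, 14, 0]) cylinder(h = 358, r = 14);
  translate([14, 297, 0]) cylinder(h = 358, r = 14);
  translate([345, 297, 0]) cylinder(h = 358, r = 14);
}
translate([-439, 270, 0]) {
  translate([0, 0, 358]) cube([359, 311, 37]);
  translate([14, 14, 0]) cylinder(h = 358, r = 14);
  translate([345, 14, 0]) cylinder(h = 358, r = 14);
  translate([14, 297, 0]) cylinder(h = 358, r = 14);
  translate([345, 297, 0]) cylinder(h = 358, r = 14);
}
translate([903, 270, 0]) {
  translate([0, 0, 358]) cube([359, 311, 37]);
  translate([14, 14, 0]) cylinder(h = 358, r = 14);
  translate([345, 14, 0]) cylinder(h = 358, r = 14);
  translate([14, 297, 0]) cylinder(h = 358, r = 14);
  translate([345, 297, 0]) cylinder(h = 358, r = 14);
}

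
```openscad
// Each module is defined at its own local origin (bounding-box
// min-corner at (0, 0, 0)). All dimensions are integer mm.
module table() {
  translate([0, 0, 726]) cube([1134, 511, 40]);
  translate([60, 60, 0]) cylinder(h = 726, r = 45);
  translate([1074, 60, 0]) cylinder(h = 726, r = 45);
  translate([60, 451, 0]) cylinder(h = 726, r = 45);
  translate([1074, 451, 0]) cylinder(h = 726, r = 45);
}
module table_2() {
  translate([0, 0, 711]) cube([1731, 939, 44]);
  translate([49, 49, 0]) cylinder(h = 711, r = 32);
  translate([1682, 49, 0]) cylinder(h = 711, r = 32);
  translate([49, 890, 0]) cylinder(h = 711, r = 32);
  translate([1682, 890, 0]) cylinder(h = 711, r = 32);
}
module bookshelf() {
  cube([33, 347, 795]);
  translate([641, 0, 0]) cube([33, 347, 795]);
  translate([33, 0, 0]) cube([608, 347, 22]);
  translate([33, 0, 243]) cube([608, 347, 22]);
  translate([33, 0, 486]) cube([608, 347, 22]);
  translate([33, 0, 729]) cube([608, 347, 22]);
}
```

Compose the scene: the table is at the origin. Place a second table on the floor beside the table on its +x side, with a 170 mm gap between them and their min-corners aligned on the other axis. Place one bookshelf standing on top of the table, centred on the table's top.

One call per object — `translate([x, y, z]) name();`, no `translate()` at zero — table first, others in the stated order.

table();
translate([1304, 0, 0]) table_2();
translate([230, 82, 766]) bookshelf();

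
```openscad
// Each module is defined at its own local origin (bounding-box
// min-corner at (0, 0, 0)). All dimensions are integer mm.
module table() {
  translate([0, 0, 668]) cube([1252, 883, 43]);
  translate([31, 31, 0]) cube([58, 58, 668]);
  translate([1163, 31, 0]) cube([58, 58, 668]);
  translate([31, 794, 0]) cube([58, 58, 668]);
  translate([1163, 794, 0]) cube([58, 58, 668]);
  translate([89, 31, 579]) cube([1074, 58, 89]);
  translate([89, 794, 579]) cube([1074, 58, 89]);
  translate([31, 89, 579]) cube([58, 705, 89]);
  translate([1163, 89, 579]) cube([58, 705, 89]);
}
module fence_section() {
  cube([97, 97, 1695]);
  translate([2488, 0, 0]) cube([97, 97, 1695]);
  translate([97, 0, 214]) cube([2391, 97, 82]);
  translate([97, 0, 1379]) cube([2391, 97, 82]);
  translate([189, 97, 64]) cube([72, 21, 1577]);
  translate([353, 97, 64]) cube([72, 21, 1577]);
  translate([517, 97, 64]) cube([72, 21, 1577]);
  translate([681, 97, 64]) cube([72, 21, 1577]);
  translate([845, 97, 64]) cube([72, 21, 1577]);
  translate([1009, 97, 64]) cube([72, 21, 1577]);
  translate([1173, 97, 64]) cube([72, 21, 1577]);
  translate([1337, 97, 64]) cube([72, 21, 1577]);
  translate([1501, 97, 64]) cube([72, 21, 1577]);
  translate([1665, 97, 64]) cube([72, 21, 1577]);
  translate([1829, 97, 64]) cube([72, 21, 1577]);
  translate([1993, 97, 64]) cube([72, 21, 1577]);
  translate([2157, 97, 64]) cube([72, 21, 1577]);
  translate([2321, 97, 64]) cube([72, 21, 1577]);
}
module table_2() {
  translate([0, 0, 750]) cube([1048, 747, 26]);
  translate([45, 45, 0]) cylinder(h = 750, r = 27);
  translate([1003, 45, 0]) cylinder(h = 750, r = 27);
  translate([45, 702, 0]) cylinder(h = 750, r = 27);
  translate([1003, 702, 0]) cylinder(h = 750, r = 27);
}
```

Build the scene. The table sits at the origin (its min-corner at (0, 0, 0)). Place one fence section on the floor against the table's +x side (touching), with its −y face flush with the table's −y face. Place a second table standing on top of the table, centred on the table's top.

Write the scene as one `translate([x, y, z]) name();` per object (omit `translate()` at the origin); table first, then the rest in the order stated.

table();
translate([1252, 0, 0]) fence_section();
translate([102, 68, 711]) table_2();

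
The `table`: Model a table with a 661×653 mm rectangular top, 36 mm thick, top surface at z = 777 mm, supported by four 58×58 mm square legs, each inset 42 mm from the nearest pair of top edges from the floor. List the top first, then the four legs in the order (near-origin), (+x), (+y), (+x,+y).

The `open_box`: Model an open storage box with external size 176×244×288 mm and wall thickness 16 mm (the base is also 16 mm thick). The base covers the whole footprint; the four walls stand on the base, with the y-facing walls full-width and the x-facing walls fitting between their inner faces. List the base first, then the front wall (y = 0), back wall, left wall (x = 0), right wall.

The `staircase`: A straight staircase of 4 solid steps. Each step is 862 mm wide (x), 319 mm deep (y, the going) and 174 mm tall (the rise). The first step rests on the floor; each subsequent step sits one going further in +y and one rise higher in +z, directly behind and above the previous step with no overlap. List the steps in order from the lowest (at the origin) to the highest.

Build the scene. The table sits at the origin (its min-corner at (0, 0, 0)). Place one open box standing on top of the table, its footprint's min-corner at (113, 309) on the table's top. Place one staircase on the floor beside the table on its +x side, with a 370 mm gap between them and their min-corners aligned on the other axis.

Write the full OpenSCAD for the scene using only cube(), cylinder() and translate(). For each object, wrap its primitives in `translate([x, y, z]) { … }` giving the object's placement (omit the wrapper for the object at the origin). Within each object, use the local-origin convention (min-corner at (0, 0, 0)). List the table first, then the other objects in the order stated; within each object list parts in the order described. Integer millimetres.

translate([0, 0, 741]) cube([661, 653, 36]);
translate([42, 42, 0]) cube([58, 58, 741]);
translate([561, 42, 0]) cube([58, 58, 741]);
translate([42, 553, 0]) cube([58, 58, 741]);
translate([561, 553, 0]) cube([58, 58, 741]);
translate([113, 309, 777]) {
  cube([176, 244, 16]);
  translate([0, 0, 16]) cube([176, 16, 272]);
  translate([0, 228, 16]) cube([176, 16, 272]);
  translate([0, 16, 16]) cube([16, 212, 272]);
  translate([160, 16, 16]) cube([16, 212, 272]);
}
translate([1031, 0, 0]) {
  cube([862, 319, 174]);
  translate([0, 319, 174]) cube([862, 319, 174]);
  translate([0, 638, 348]) cube([862, 319, 174]);
  translate([0, 957, 522]) cube([862, 319, 174]);
}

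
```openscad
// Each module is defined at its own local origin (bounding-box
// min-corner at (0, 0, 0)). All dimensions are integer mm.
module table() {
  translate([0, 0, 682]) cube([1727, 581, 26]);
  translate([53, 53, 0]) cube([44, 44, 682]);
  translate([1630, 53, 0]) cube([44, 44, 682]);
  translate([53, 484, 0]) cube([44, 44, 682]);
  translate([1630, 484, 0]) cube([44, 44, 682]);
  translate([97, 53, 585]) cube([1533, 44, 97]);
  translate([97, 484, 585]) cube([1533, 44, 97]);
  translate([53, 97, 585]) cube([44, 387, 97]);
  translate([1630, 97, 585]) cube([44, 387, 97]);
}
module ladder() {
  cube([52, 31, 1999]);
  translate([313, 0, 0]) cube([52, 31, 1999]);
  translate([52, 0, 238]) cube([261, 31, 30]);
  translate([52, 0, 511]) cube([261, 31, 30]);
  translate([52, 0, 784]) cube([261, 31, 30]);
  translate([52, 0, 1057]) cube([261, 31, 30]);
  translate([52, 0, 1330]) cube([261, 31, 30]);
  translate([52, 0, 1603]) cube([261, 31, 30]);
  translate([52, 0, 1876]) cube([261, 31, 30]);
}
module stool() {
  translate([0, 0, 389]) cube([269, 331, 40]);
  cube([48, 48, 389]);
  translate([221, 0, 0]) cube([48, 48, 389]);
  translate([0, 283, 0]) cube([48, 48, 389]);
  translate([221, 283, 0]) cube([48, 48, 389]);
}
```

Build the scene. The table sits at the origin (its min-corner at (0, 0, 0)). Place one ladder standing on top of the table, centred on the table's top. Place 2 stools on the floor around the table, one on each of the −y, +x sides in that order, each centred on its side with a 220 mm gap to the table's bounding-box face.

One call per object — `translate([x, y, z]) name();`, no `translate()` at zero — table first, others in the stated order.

table();
translate([681, 275, 708]) ladder();
translate([729, -551, 0]) stool();
translate([1947, 125, 0]) stool();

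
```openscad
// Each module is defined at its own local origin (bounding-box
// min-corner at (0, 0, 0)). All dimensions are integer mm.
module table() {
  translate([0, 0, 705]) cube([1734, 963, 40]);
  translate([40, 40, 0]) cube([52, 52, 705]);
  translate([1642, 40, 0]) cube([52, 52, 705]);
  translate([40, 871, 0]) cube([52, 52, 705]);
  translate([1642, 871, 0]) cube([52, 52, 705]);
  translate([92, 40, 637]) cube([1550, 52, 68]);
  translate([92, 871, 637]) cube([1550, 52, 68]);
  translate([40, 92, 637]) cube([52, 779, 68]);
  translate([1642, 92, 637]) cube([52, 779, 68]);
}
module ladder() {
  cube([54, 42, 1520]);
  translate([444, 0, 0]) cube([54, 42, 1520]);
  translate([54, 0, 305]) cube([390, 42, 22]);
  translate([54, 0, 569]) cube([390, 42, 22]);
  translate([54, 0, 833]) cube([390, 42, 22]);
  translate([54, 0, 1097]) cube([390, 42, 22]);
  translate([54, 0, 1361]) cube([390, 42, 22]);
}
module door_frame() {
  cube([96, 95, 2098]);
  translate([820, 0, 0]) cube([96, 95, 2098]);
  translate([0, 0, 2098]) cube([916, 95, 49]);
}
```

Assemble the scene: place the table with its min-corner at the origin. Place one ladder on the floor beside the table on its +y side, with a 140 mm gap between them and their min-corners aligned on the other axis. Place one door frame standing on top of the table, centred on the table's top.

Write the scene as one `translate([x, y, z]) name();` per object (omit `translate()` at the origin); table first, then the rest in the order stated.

table();
translate([0, 1103, 0]) ladder();
translate([409, 434, 745]) door_frame();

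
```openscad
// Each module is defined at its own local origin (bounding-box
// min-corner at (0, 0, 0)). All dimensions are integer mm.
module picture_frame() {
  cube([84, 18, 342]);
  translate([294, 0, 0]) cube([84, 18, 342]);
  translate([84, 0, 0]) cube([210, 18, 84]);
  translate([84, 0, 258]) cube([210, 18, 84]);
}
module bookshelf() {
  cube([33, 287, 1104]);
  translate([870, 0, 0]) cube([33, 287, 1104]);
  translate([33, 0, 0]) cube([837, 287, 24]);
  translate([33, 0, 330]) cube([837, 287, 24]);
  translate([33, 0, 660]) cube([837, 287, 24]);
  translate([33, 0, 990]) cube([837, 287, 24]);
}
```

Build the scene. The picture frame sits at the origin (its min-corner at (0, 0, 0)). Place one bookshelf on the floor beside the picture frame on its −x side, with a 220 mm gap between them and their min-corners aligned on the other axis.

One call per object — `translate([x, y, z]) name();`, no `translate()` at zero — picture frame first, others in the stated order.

picture_frame();
translate([-1123, 0, 0]) bookshelf();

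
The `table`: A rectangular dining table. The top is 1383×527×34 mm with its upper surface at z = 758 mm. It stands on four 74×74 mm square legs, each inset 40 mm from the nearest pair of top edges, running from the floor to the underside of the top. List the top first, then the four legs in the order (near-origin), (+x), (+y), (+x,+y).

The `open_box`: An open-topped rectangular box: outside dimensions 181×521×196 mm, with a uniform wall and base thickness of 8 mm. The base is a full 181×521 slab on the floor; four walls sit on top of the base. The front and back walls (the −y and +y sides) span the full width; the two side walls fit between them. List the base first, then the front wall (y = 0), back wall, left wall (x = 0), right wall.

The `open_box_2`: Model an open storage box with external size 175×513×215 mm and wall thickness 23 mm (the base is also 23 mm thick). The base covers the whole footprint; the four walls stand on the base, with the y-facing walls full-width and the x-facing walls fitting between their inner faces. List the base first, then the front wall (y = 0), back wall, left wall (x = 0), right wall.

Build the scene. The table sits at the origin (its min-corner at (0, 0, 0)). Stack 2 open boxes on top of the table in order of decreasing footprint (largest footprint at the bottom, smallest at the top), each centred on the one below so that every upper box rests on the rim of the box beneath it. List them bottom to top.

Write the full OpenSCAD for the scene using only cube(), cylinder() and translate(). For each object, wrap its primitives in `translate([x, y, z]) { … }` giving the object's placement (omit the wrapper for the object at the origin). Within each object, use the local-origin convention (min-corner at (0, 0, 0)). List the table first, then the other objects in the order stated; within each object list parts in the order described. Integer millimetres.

translate([0, 0, 724]) cube([1383, 527, 34]);
translate([40, 40, 0]) cube([74, 74, 724]);
translate([1269, 40, 0]) cube([74, 74, 724]);
translate([40, 413, 0]) cube([74, 74, 724]);
translate([1269, 413, 0]) cube([74, 74, 724]);
translate([601, 3, 758]) {
  cube([181, 521, 8]);
  translate([0, 0, 8]) cube([181, 8, 188]);
  translate([0, 513, 8]) cube([181, 8, 188]);
  translate([0, 8, 8]) cube([8, 505, 188]);
  translate([173, 8, 8]) cube([8, 505, 188]);
}
translate([604, 7, 954]) {
  cube([175, 513, 23]);
  translate([0, 0, 23]) cube([175, 23, 192]);
  translate([0, 490, 23]) cube([175, 23, 192]);
  translate([0, 23, 23]) cube([23, 467, 192]);
  translate([152, 23, 23]) cube([23, 467, 192]);
}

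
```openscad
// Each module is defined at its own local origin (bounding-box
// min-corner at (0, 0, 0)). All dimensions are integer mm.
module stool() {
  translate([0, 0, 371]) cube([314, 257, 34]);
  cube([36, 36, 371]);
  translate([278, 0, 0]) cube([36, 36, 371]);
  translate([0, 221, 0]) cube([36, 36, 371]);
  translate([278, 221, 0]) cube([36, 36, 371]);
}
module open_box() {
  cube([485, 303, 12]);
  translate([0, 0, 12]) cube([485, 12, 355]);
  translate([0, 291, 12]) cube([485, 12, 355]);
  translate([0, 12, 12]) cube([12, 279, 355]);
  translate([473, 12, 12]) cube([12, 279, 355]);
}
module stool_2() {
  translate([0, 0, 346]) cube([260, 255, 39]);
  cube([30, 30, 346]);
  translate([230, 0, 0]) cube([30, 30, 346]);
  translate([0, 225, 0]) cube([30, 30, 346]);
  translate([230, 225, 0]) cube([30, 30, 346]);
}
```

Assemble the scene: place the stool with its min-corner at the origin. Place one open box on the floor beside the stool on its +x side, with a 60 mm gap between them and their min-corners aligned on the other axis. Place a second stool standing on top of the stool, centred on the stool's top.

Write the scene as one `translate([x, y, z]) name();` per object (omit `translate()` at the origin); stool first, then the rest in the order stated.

stool();
translate([374, 0, 0]) open_box();
translate([27, 1, 405]) stool_2();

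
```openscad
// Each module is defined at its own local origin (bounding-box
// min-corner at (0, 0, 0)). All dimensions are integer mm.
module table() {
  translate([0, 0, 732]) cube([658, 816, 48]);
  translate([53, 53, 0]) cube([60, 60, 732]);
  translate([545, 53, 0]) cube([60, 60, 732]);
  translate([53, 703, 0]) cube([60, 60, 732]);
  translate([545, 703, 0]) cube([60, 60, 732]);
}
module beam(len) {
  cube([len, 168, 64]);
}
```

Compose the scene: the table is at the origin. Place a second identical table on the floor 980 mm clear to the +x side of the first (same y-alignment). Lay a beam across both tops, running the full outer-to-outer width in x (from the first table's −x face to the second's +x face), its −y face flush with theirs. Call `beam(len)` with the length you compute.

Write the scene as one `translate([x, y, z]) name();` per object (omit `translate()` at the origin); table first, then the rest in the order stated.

table();
translate([1638, 0, 0]) table();
translate([0, 0, 780]) beam(2296);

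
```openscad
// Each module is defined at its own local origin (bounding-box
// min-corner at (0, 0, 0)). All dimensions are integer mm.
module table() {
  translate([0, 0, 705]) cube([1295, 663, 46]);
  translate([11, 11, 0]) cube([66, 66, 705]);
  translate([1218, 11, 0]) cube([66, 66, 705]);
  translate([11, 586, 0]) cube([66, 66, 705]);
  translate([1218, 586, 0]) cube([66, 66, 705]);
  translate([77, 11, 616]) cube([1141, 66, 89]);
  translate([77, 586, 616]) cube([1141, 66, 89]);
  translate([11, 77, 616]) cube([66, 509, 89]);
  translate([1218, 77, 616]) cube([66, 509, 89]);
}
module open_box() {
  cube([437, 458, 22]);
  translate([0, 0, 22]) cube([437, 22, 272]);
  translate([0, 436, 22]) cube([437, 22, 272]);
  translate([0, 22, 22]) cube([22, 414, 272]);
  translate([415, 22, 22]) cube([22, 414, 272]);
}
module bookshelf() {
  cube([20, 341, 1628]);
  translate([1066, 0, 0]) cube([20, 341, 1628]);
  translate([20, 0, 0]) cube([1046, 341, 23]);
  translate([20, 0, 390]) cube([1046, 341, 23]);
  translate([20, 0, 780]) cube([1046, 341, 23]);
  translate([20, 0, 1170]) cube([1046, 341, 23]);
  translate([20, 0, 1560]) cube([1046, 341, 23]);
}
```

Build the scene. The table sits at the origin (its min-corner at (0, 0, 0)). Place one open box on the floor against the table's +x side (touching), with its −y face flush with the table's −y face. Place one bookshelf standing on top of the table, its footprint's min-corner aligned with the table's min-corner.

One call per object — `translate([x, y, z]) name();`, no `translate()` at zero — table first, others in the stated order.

table();
translate([1295, 0, 0]) open_box();
translate([0, 0, 751]) bookshelf();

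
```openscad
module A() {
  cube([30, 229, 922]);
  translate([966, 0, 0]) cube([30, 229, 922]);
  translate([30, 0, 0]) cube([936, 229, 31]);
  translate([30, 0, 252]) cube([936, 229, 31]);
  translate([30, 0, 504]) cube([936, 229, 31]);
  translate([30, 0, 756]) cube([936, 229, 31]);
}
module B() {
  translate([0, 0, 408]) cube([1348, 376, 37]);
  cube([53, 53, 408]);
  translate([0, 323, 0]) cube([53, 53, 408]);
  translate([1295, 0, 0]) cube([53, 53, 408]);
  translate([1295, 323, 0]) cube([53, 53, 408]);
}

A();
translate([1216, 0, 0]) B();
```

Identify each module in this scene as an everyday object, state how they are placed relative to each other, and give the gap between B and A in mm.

A is a bookshelf. B is a bench. The bench is on the floor beside the bookshelf on its +x side. The gap between the bench and the bookshelf is 220 mm.

The bench's nearest face is 220 mm from the bookshelf's +x face.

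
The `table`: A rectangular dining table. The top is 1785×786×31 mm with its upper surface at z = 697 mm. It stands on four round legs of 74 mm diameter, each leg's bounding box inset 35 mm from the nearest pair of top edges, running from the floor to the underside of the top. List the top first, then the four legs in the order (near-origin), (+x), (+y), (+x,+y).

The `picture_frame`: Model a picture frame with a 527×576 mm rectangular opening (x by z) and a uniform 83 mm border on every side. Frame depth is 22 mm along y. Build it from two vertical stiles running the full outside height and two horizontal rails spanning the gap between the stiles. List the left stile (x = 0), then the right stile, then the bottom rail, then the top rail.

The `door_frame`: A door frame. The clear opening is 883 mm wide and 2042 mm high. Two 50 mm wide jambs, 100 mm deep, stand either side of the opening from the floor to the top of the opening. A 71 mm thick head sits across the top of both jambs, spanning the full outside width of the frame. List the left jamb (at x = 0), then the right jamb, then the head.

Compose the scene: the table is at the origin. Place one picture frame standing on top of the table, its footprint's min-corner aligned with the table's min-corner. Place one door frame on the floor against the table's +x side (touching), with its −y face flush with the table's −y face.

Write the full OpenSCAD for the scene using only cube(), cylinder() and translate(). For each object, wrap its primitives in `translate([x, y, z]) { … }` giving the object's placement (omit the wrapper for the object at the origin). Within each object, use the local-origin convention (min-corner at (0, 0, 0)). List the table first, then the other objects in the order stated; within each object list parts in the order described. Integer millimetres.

translate([0, 0, 666]) cube([1785, 786, 31]);
translate([72, 72, 0]) cylinder(h = 666, r = 37);
translate([1713, 72, 0]) cylinder(h = 666, r = 37);
translate([72, 714, 0]) cylinder(h = 666, r = 37);
translate([1713, 714, 0]) cylinder(h = 666, r = 37);
translate([0, 0, 697]) {
  cube([83, 22, 742]);
  translate([610, 0, 0]) cube([83, 22, 742]);
  translate([83, 0, 0]) cube([527, 22, 83]);
  translate([83, 0, 659]) cube([527, 22, 83]);
}
translate([1785, 0, 0]) {
  cube([50, 100, 2042]);
  translate([933, 0, 0]) cube([50, 100, 2042]);
  translate([0, 0, 2042]) cube([983, 100, 71]);
}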